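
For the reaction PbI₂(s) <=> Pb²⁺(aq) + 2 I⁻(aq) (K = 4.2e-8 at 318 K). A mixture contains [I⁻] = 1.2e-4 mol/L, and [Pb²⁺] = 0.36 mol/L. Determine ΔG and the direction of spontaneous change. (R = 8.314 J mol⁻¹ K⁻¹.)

ΔG = -5.53 kJ/mol; the forward reaction is spontaneous

(PbI₂ is a pure solid — omitted from Q.)
Q = [Pb²⁺]·[I⁻]² = (0.36)·(1.2e-4)² = 5.18e-9
ΔG = RT ln(Q/K) = (8.314 J mol⁻¹ K⁻¹)(318 K) × ln(5.18e-9/4.2e-8)
   = (2.644 kJ/mol)(-2.093) = -5.53 kJ/mol
ΔG < 0, so the forward reaction is spontaneous (proceeds forward).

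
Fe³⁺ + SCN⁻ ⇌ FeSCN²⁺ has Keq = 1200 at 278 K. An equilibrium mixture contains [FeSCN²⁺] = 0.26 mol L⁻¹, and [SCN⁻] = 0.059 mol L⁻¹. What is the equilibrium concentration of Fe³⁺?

At equilibrium, Keq = [FeSCN²⁺] / ([Fe³⁺]·[SCN⁻]) = 1200.
(0.26) / (([Fe³⁺])·(0.059)) = 1200
[Fe³⁺] = 0.00367 = 0.0037 mol L⁻¹

[Fe³⁺] = 0.0037 mol L⁻¹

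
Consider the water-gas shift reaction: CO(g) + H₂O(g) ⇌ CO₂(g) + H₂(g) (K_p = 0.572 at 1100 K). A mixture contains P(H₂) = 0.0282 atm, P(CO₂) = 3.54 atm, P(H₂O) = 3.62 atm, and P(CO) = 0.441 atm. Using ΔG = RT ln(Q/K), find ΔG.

Q_p = P(CO₂)·P(H₂) / (P(CO)·P(H₂O)) = (3.54)·(0.0282) / ((0.441)·(3.62)) = 0.0625
ΔG = RT ln(Q_p/K_p) = (8.314 J mol⁻¹ K⁻¹)(1100 K) × ln(0.0625/0.572)
   = (9.145 kJ/mol)(-2.214) = -20.2 kJ/mol
ΔG < 0, so the forward reaction is spontaneous (proceeds forward).

ΔG = -20.2 kJ/mol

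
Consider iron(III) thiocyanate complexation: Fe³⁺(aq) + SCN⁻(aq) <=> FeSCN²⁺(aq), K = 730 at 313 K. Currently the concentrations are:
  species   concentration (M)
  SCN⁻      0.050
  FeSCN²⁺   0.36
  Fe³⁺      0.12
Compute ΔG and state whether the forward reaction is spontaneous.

Q = [FeSCN²⁺] / ([Fe³⁺]·[SCN⁻]) = (0.36) / ((0.12)·(0.050)) = 60.0
ΔG = RT ln(Q/K) = (8.314 J mol⁻¹ K⁻¹)(313 K) × ln(60.0/730)
   = (2.602 kJ/mol)(-2.499) = -6.50 kJ/mol
ΔG < 0, so the forward reaction is spontaneous (proceeds forward).

ΔG = -6.50 kJ/mol; the forward reaction is spontaneous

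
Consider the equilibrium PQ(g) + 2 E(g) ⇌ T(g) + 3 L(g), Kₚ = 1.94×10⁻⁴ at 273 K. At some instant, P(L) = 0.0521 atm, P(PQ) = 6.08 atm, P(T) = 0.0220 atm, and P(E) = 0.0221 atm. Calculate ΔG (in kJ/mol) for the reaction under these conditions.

ΔG = 3.83 kJ/mol

Qₚ = P(T)·P(L)³ / (P(PQ)·P(E)²) = (0.0220)·(0.0521)³ / ((6.08)·(0.0221)²) = 0.00105
ΔG = RT ln(Qₚ/Kₚ) = (8.314 J mol⁻¹ K⁻¹)(273 K) × ln(0.00105/1.94×10⁻⁴)
   = (2.270 kJ/mol)(1.689) = 3.83 kJ/mol
ΔG > 0, so the forward reaction is non-spontaneous (proceeds in reverse).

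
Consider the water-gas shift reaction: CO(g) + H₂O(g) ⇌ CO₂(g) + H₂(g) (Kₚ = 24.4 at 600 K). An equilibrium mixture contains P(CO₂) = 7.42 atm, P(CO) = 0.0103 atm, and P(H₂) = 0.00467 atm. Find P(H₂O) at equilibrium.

At equilibrium, Kₚ = P(CO₂)·P(H₂) / (P(CO)·P(H₂O)) = 24.4.
(7.42)·(0.00467) / ((0.0103)·(P(H₂O))) = 24.4
P(H₂O) = 0.138 atm

P(H₂O) = 0.138 atm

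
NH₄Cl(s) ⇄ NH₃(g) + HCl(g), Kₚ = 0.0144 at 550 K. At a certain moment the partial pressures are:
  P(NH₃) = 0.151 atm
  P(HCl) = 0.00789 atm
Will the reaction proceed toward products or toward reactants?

(NH₄Cl is a pure solid — omitted from Qₚ.)
Qₚ = P(NH₃)·P(HCl) = (0.151)·(0.00789) = 0.00119
Qₚ = 0.00119 < Kₚ = 0.0144, so the forward reaction proceeds.

toward products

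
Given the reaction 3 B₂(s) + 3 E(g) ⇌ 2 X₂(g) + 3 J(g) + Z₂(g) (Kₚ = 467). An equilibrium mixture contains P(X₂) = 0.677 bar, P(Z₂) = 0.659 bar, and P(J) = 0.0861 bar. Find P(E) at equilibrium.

(B₂ is a pure solid — omitted from Kₚ.)
At equilibrium, Kₚ = P(X₂)²·P(J)³·P(Z₂) / P(E)³ = 467.
(0.677)²·(0.0861)³·(0.659) / (P(E))³ = 467
P(E)³ = 4.13e-7 ⇒ P(E) = 0.00745 bar

P(E) = 0.00745 bar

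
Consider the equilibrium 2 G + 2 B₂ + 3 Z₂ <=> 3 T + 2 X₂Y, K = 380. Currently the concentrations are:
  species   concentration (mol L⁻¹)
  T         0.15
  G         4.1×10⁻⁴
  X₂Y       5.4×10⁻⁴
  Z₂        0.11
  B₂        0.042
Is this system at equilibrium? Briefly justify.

no; Q > K, reaction proceeds in reverse

Q = [T]³·[X₂Y]² / ([G]²·[B₂]²·[Z₂]³) = (0.15)³·(5.4×10⁻⁴)² / ((4.1×10⁻⁴)²·(0.042)²·(0.11)³) = 2500
Q = 2500 > K = 380: net reverse reaction.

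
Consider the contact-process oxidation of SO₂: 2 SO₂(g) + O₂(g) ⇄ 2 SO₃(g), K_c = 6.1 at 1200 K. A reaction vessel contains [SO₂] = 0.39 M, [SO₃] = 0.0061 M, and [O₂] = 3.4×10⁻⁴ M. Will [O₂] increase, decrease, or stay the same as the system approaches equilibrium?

decrease

Q_c = [SO₃]² / ([SO₂]²·[O₂]) = (0.0061)² / ((0.39)²·(3.4×10⁻⁴)) = 0.72
Q_c = 0.72 < K_c = 6.1: net forward reaction.
O₂ is a reactant, so it decreases.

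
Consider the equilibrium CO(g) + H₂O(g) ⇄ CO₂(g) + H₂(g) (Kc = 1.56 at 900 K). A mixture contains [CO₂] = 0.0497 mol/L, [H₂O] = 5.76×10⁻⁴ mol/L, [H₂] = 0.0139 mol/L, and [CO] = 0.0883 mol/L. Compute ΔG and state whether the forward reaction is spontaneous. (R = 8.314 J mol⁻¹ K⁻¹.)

Qc = [CO₂]·[H₂] / ([CO]·[H₂O]) = (0.0497)·(0.0139) / ((0.0883)·(5.76×10⁻⁴)) = 13.6
ΔG = RT ln(Qc/Kc) = (8.314 J mol⁻¹ K⁻¹)(900 K) × ln(13.6/1.56)
   = (7.483 kJ/mol)(2.165) = 16.2 kJ/mol
ΔG > 0, so the forward reaction is non-spontaneous (proceeds in reverse).

ΔG = 16.2 kJ/mol; the forward reaction is non-spontaneous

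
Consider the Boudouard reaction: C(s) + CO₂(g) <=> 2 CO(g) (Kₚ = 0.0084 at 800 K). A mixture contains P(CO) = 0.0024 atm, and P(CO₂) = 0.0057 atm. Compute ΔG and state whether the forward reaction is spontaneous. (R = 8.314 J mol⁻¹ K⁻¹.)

(C is a pure solid — omitted from Qₚ.)
Qₚ = P(CO)² / P(CO₂) = (0.0024)² / (0.0057) = 0.00101
ΔG = RT ln(Qₚ/Kₚ) = (8.314 J mol⁻¹ K⁻¹)(800 K) × ln(0.00101/0.0084)
   = (6.651 kJ/mol)(-2.118) = -14.1 kJ/mol
ΔG < 0, so the forward reaction is spontaneous (proceeds forward).

ΔG = -14.1 kJ/mol; the forward reaction is spontaneous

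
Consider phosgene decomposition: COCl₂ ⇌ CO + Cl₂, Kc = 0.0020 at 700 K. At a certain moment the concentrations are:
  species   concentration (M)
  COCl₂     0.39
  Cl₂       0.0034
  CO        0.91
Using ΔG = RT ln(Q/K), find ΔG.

Qc = [CO]·[Cl₂] / [COCl₂] = (0.91)·(0.0034) / (0.39) = 0.00793
ΔG = RT ln(Qc/Kc) = (8.314 J mol⁻¹ K⁻¹)(700 K) × ln(0.00793/0.0020)
   = (5.820 kJ/mol)(1.378) = 8.02 kJ/mol
ΔG > 0, so the forward reaction is non-spontaneous (proceeds in reverse).

ΔG = 8.02 kJ/mol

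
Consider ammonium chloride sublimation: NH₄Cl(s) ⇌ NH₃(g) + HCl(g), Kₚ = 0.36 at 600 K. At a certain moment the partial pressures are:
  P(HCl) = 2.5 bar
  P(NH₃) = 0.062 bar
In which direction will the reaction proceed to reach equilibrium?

forward (toward products)

(NH₄Cl is a pure solid — omitted from Qₚ.)
Qₚ = P(NH₃)·P(HCl) = (0.062)·(2.5) = 0.16
Qₚ = 0.16 < Kₚ = 0.36, so the forward reaction proceeds.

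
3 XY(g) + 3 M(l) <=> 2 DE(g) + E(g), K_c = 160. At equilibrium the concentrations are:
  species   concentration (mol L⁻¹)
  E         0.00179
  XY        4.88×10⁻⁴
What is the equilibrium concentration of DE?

[DE] = 0.00322 mol L⁻¹

(M is a pure liquid — omitted from K_c.)
At equilibrium, K_c = [DE]²·[E] / [XY]³ = 160.
([DE])²·(0.00179) / (4.88×10⁻⁴)³ = 160
[DE]² = 1.04×10⁻⁵ ⇒ [DE] = 0.00322 mol L⁻¹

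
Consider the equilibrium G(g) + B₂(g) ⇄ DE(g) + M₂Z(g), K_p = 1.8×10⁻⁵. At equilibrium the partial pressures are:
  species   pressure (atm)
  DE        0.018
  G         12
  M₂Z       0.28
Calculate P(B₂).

P(B₂) = 23 atm

At equilibrium, K_p = P(DE)·P(M₂Z) / (P(G)·P(B₂)) = 1.8×10⁻⁵.
(0.018)·(0.28) / ((12)·(P(B₂))) = 1.8×10⁻⁵
P(B₂) = 23.3 = 23 atm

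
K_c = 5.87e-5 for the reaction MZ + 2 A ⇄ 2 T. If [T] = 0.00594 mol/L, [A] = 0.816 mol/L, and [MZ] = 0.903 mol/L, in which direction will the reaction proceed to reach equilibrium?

neither direction; the system is at equilibrium

Q_c = [T]² / ([MZ]·[A]²) = (0.00594)² / ((0.903)·(0.816)²) = 5.87e-5
Q_c = 5.87e-5 = K_c, so the system is already at equilibrium.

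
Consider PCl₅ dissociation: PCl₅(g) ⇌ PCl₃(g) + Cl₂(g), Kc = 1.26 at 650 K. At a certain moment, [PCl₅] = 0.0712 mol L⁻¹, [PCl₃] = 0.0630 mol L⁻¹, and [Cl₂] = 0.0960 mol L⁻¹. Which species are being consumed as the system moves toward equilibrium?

PCl₅ (reactants)

Qc = [PCl₃]·[Cl₂] / [PCl₅] = (0.0630)·(0.0960) / (0.0712) = 0.0849
Qc = 0.0849 < Kc = 1.26: net forward reaction.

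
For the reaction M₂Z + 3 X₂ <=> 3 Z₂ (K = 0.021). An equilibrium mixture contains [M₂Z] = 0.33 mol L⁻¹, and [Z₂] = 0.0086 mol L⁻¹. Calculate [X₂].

[X₂] = 0.045 mol L⁻¹

At equilibrium, K = [Z₂]³ / ([M₂Z]·[X₂]³) = 0.021.
(0.0086)³ / ((0.33)·([X₂])³) = 0.021
[X₂]³ = 9.18e-5 ⇒ [X₂] = 0.045 mol L⁻¹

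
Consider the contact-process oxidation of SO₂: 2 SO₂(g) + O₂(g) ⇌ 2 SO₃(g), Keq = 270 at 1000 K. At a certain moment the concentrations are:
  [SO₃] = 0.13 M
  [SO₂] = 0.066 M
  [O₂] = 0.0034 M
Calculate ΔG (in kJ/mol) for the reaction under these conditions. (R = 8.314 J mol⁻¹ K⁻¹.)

ΔG = 12.0 kJ/mol

Q = [SO₃]² / ([SO₂]²·[O₂]) = (0.13)² / ((0.066)²·(0.0034)) = 1140
ΔG = RT ln(Q/Keq) = (8.314 J mol⁻¹ K⁻¹)(1000 K) × ln(1140/270)
   = (8.314 kJ/mol)(1.440) = 12.0 kJ/mol
ΔG > 0, so the forward reaction is non-spontaneous (proceeds in reverse).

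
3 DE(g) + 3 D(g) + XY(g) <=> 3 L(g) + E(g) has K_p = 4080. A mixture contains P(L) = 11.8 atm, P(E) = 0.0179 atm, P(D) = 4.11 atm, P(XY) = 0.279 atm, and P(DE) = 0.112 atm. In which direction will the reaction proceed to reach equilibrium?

toward products

Q_p = P(L)³·P(E) / (P(DE)³·P(D)³·P(XY)) = (11.8)³·(0.0179) / ((0.112)³·(4.11)³·(0.279)) = 1080
Q_p = 1080 < K_p = 4080, so the forward reaction proceeds.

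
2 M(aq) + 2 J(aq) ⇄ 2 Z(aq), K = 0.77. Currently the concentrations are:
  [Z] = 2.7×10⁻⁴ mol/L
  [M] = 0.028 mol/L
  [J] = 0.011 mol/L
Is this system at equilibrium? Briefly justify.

yes, at equilibrium

Q = [Z]² / ([M]²·[J]²) = (2.7×10⁻⁴)² / ((0.028)²·(0.011)²) = 0.77
Q = 0.77 = K; the system is at equilibrium.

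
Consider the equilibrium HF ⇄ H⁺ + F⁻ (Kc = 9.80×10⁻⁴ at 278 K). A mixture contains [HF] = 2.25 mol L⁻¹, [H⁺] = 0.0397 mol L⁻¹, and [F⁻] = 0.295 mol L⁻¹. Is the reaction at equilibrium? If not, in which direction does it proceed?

Qc = [H⁺]·[F⁻] / [HF] = (0.0397)·(0.295) / (2.25) = 0.00521
Qc = 0.00521 > Kc = 9.80×10⁻⁴, so the reverse reaction proceeds.

reverse (toward reactants)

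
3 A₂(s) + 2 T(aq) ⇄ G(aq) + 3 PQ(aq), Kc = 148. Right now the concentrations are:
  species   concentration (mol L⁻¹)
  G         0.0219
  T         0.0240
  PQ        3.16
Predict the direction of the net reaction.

(A₂ is a pure solid — omitted from Qc.)
Qc = [G]·[PQ]³ / [T]² = (0.0219)·(3.16)³ / (0.0240)² = 1200
Qc = 1200 > Kc = 148, so the reverse reaction proceeds.

reverse (toward reactants)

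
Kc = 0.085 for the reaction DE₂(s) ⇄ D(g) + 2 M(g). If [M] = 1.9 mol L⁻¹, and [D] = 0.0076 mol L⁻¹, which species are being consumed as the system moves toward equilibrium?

DE₂ (reactants)

(DE₂ is a pure solid — omitted from Qc.)
Qc = [D]·[M]² = (0.0076)·(1.9)² = 0.027
Qc = 0.027 < Kc = 0.085: net forward reaction.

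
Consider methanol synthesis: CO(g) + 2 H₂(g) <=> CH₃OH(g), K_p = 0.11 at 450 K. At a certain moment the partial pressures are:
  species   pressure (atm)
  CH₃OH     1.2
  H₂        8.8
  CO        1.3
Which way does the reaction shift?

Q_p = P(CH₃OH) / (P(CO)·P(H₂)²) = (1.2) / ((1.3)·(8.8)²) = 0.012
Q_p = 0.012 < K_p = 0.11, so the forward reaction proceeds.

in the forward direction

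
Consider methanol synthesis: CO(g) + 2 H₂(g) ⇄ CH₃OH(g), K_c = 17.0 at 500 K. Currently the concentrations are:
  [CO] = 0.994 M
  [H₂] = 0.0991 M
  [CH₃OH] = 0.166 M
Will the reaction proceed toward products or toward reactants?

Q_c = [CH₃OH] / ([CO]·[H₂]²) = (0.166) / ((0.994)·(0.0991)²) = 17.0
Q_c = 17.0 = K_c, so the system is already at equilibrium.

at equilibrium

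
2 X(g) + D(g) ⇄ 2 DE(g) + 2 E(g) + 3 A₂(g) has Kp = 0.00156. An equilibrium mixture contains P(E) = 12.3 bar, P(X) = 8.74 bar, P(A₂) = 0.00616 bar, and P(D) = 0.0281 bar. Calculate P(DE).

At equilibrium, Kp = P(DE)²·P(E)²·P(A₂)³ / (P(X)²·P(D)) = 0.00156.
(P(DE))²·(12.3)²·(0.00616)³ / ((8.74)²·(0.0281)) = 0.00156
P(DE)² = 94.7 ⇒ P(DE) = 9.73 bar

P(DE) = 9.73 bar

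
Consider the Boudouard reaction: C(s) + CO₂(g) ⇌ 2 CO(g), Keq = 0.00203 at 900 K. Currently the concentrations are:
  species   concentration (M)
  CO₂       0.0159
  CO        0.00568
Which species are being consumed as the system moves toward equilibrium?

none (at equilibrium)

(C is a pure solid — omitted from Q.)
Q = [CO]² / [CO₂] = (0.00568)² / (0.0159) = 0.00203
Q = 0.00203 = Keq; the system is at equilibrium.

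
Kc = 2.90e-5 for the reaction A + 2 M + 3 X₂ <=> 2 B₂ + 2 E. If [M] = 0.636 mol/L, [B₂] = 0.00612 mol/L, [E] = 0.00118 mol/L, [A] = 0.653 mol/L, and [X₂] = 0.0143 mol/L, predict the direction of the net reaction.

Qc = [B₂]²·[E]² / ([A]·[M]²·[X₂]³) = (0.00612)²·(0.00118)² / ((0.653)·(0.636)²·(0.0143)³) = 6.75e-5
Qc = 6.75e-5 > Kc = 2.90e-5, so the reverse reaction proceeds.

in the reverse direction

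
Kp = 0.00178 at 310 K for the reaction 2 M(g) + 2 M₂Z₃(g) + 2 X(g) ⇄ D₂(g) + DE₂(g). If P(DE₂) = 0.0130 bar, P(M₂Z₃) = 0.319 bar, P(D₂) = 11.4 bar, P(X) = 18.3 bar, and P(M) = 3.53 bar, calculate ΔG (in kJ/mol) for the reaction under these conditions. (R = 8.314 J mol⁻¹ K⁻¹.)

ΔG = -4.20 kJ/mol

Qp = P(D₂)·P(DE₂) / (P(M)²·P(M₂Z₃)²·P(X)²) = (11.4)·(0.0130) / ((3.53)²·(0.319)²·(18.3)²) = 3.49×10⁻⁴
ΔG = RT ln(Qp/Kp) = (8.314 J mol⁻¹ K⁻¹)(310 K) × ln(3.49×10⁻⁴/0.00178)
   = (2.577 kJ/mol)(-1.629) = -4.20 kJ/mol
ΔG < 0, so the forward reaction is spontaneous (proceeds forward).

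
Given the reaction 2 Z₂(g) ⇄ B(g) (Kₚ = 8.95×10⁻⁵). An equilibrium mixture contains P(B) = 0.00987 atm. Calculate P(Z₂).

P(Z₂) = 10.5 atm

At equilibrium, Kₚ = P(B) / P(Z₂)² = 8.95×10⁻⁵.
(0.00987) / (P(Z₂))² = 8.95×10⁻⁵
P(Z₂)² = 110 ⇒ P(Z₂) = 10.5 atm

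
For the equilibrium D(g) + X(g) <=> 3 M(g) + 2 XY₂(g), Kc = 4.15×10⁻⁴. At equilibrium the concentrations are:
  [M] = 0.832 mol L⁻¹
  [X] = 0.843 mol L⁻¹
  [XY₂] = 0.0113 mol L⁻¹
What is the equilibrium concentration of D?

[D] = 0.210 mol L⁻¹

At equilibrium, Kc = [M]³·[XY₂]² / ([D]·[X]) = 4.15×10⁻⁴.
(0.832)³·(0.0113)² / (([D])·(0.843)) = 4.15×10⁻⁴
[D] = 0.210 mol L⁻¹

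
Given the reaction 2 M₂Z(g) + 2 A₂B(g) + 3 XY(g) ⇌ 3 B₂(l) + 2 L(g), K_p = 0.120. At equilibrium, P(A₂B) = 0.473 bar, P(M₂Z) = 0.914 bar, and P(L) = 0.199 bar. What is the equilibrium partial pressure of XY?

P(XY) = 1.21 bar

(B₂ is a pure liquid — omitted from K_p.)
At equilibrium, K_p = P(L)² / (P(M₂Z)²·P(A₂B)²·P(XY)³) = 0.120.
(0.199)² / ((0.914)²·(0.473)²·(P(XY))³) = 0.120
P(XY)³ = 1.77 ⇒ P(XY) = 1.21 bar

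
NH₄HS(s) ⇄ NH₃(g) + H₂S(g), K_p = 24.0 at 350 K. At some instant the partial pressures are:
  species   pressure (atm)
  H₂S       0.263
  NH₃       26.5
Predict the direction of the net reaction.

(NH₄HS is a pure solid — omitted from Q_p.)
Q_p = P(NH₃)·P(H₂S) = (26.5)·(0.263) = 6.97
Q_p = 6.97 < K_p = 24.0, so the forward reaction proceeds.

toward products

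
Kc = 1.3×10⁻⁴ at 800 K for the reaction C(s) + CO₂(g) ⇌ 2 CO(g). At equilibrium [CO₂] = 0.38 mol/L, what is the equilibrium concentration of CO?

[CO] = 0.0070 mol/L

(C is a pure solid — omitted from Kc.)
At equilibrium, Kc = [CO]² / [CO₂] = 1.3×10⁻⁴.
([CO])² / (0.38) = 1.3×10⁻⁴
[CO]² = 4.94×10⁻⁵ ⇒ [CO] = 0.0070 mol/L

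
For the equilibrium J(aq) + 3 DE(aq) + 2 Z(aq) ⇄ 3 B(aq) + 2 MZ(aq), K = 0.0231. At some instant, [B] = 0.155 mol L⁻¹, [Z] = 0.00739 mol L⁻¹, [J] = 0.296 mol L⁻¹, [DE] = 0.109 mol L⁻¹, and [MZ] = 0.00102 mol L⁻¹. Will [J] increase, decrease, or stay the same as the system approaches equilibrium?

increase

Q = [B]³·[MZ]² / ([J]·[DE]³·[Z]²) = (0.155)³·(0.00102)² / ((0.296)·(0.109)³·(0.00739)²) = 0.185
Q = 0.185 > K = 0.0231: net reverse reaction.
J is a reactant, so it increases.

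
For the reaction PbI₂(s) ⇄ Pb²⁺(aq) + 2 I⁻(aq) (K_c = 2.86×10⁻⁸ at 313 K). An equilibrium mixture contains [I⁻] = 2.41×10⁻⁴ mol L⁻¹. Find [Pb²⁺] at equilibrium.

(PbI₂ is a pure solid — omitted from K_c.)
At equilibrium, K_c = [Pb²⁺]·[I⁻]² = 2.86×10⁻⁸.
([Pb²⁺])·(2.41×10⁻⁴)² = 2.86×10⁻⁸
[Pb²⁺] = 0.492 mol L⁻¹

[Pb²⁺] = 0.492 mol L⁻¹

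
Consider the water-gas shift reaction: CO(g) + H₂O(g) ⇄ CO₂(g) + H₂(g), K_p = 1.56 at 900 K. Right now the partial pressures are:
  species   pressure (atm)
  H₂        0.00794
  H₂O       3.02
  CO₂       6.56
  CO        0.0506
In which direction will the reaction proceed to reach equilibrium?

Q_p = P(CO₂)·P(H₂) / (P(CO)·P(H₂O)) = (6.56)·(0.00794) / ((0.0506)·(3.02)) = 0.341
Q_p = 0.341 < K_p = 1.56, so the forward reaction proceeds.

toward products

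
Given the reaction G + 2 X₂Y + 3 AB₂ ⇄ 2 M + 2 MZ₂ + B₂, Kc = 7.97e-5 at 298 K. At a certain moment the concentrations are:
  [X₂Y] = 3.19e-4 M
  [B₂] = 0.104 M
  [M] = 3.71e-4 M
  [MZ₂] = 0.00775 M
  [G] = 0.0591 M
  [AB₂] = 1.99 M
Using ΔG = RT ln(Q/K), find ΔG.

ΔG = -3.67 kJ/mol

Qc = [M]²·[MZ₂]²·[B₂] / ([G]·[X₂Y]²·[AB₂]³) = (3.71e-4)²·(0.00775)²·(0.104) / ((0.0591)·(3.19e-4)²·(1.99)³) = 1.81e-5
ΔG = RT ln(Qc/Kc) = (8.314 J mol⁻¹ K⁻¹)(298 K) × ln(1.81e-5/7.97e-5)
   = (2.478 kJ/mol)(-1.482) = -3.67 kJ/mol
ΔG < 0, so the forward reaction is spontaneous (proceeds forward).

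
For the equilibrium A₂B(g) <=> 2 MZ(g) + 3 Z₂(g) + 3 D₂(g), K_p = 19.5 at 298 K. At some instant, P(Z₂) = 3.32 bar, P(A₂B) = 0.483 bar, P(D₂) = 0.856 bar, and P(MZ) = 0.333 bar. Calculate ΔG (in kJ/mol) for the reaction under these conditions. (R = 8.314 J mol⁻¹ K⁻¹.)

Q_p = P(MZ)²·P(Z₂)³·P(D₂)³ / P(A₂B) = (0.333)²·(3.32)³·(0.856)³ / (0.483) = 5.27
ΔG = RT ln(Q_p/K_p) = (8.314 J mol⁻¹ K⁻¹)(298 K) × ln(5.27/19.5)
   = (2.478 kJ/mol)(-1.308) = -3.24 kJ/mol
ΔG < 0, so the forward reaction is spontaneous (proceeds forward).

ΔG = -3.24 kJ/mol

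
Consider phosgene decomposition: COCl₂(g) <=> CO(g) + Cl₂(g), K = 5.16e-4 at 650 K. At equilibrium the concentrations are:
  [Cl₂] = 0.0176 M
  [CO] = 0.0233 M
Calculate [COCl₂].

[COCl₂] = 0.795 M

At equilibrium, K = [CO]·[Cl₂] / [COCl₂] = 5.16e-4.
(0.0233)·(0.0176) / ([COCl₂]) = 5.16e-4
[COCl₂] = 0.795 M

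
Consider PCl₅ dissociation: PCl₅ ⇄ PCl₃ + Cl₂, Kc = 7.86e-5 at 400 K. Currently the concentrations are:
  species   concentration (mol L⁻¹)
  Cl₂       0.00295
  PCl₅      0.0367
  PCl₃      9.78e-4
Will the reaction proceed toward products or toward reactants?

at equilibrium

Qc = [PCl₃]·[Cl₂] / [PCl₅] = (9.78e-4)·(0.00295) / (0.0367) = 7.86e-5
Qc = 7.86e-5 = Kc, so the system is already at equilibrium.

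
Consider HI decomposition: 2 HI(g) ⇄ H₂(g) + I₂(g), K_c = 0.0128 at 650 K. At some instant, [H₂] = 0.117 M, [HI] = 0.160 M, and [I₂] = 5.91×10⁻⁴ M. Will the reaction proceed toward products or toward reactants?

in the forward direction

Q_c = [H₂]·[I₂] / [HI]² = (0.117)·(5.91×10⁻⁴) / (0.160)² = 0.00270
Q_c = 0.00270 < K_c = 0.0128, so the forward reaction proceeds.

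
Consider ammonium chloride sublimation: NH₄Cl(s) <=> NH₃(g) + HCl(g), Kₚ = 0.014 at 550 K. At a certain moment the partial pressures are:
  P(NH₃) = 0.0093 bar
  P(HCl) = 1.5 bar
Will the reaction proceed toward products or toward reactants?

(NH₄Cl is a pure solid — omitted from Qₚ.)
Qₚ = P(NH₃)·P(HCl) = (0.0093)·(1.5) = 0.014
Qₚ = 0.014 = Kₚ, so the system is already at equilibrium.

neither direction; the system is at equilibrium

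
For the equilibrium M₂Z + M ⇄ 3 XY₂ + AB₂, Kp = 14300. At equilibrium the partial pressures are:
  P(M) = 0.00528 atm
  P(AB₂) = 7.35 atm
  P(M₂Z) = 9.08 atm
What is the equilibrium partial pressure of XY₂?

P(XY₂) = 4.54 atm

At equilibrium, Kp = P(XY₂)³·P(AB₂) / (P(M₂Z)·P(M)) = 14300.
(P(XY₂))³·(7.35) / ((9.08)·(0.00528)) = 14300
P(XY₂)³ = 93.3 ⇒ P(XY₂) = 4.54 atm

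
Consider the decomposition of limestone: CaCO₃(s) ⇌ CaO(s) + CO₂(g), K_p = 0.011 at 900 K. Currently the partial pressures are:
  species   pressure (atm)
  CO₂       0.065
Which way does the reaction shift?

(CaCO₃, CaO are pure solids — omitted from Q_p.)
Q_p = P(CO₂) = 0.065
Q_p = 0.065 > K_p = 0.011, so the reverse reaction proceeds.

toward reactants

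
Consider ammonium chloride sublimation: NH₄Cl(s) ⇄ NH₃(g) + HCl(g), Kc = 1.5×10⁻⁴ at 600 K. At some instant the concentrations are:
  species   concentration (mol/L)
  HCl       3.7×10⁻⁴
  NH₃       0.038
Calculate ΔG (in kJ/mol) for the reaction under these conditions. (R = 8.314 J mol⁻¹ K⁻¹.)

(NH₄Cl is a pure solid — omitted from Qc.)
Qc = [NH₃]·[HCl] = (0.038)·(3.7×10⁻⁴) = 1.41×10⁻⁵
ΔG = RT ln(Qc/Kc) = (8.314 J mol⁻¹ K⁻¹)(600 K) × ln(1.41×10⁻⁵/1.5×10⁻⁴)
   = (4.988 kJ/mol)(-2.364) = -11.8 kJ/mol
ΔG < 0, so the forward reaction is spontaneous (proceeds forward).

ΔG = -11.8 kJ/mol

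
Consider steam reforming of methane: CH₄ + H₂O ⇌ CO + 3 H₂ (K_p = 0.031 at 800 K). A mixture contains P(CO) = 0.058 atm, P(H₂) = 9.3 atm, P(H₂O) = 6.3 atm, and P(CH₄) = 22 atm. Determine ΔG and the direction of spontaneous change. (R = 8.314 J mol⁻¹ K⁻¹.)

ΔG = 15.9 kJ/mol; the forward reaction is non-spontaneous

Q_p = P(CO)·P(H₂)³ / (P(CH₄)·P(H₂O)) = (0.058)·(9.3)³ / ((22)·(6.3)) = 0.337
ΔG = RT ln(Q_p/K_p) = (8.314 J mol⁻¹ K⁻¹)(800 K) × ln(0.337/0.031)
   = (6.651 kJ/mol)(2.386) = 15.9 kJ/mol
ΔG > 0, so the forward reaction is non-spontaneous (proceeds in reverse).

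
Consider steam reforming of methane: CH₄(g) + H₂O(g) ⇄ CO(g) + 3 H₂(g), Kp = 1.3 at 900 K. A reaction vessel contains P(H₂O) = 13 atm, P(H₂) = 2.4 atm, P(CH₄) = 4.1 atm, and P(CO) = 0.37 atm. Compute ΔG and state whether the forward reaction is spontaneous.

Qp = P(CO)·P(H₂)³ / (P(CH₄)·P(H₂O)) = (0.37)·(2.4)³ / ((4.1)·(13)) = 0.0960
ΔG = RT ln(Qp/Kp) = (8.314 J mol⁻¹ K⁻¹)(900 K) × ln(0.0960/1.3)
   = (7.483 kJ/mol)(-2.606) = -19.5 kJ/mol
ΔG < 0, so the forward reaction is spontaneous (proceeds forward).

ΔG = -19.5 kJ/mol; the forward reaction is spontaneous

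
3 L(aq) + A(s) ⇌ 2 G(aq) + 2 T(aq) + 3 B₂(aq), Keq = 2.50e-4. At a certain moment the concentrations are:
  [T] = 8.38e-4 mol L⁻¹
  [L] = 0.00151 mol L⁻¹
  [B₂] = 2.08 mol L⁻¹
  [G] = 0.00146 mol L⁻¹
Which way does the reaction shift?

reverse (toward reactants)

(A is a pure solid — omitted from Q.)
Q = [G]²·[T]²·[B₂]³ / [L]³ = (0.00146)²·(8.38e-4)²·(2.08)³ / (0.00151)³ = 0.00391
Q = 0.00391 > Keq = 2.50e-4, so the reverse reaction proceeds.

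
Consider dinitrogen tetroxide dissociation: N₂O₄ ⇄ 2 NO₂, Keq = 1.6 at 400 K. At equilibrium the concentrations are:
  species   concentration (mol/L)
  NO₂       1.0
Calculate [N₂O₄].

At equilibrium, Keq = [NO₂]² / [N₂O₄] = 1.6.
(1.0)² / ([N₂O₄]) = 1.6
[N₂O₄] = 0.625 = 0.62 mol/L

[N₂O₄] = 0.62 mol/L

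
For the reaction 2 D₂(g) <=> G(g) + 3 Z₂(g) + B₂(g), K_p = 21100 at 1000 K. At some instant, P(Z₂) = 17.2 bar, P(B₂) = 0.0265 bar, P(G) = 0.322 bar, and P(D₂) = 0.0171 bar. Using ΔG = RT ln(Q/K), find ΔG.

Q_p = P(G)·P(Z₂)³·P(B₂) / P(D₂)² = (0.322)·(17.2)³·(0.0265) / (0.0171)² = 1.48×10⁵
ΔG = RT ln(Q_p/K_p) = (8.314 J mol⁻¹ K⁻¹)(1000 K) × ln(1.48×10⁵/21100)
   = (8.314 kJ/mol)(1.948) = 16.2 kJ/mol
ΔG > 0, so the forward reaction is non-spontaneous (proceeds in reverse).

ΔG = 16.2 kJ/mol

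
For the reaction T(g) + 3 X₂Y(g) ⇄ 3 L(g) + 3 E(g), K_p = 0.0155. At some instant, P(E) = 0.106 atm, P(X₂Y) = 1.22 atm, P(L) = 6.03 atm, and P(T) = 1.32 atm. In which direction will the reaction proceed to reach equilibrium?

Q_p = P(L)³·P(E)³ / (P(T)·P(X₂Y)³) = (6.03)³·(0.106)³ / ((1.32)·(1.22)³) = 0.109
Q_p = 0.109 > K_p = 0.0155, so the reverse reaction proceeds.

toward reactants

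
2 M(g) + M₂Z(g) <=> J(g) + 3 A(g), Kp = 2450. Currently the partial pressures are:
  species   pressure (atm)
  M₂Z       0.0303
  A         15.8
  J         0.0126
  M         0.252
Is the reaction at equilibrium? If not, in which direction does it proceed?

toward reactants

Qp = P(J)·P(A)³ / (P(M)²·P(M₂Z)) = (0.0126)·(15.8)³ / ((0.252)²·(0.0303)) = 25800
Qp = 25800 > Kp = 2450, so the reverse reaction proceeds.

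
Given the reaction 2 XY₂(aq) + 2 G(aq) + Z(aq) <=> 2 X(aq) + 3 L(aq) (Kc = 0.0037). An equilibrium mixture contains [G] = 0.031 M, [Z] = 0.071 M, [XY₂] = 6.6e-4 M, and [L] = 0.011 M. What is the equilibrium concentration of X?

At equilibrium, Kc = [X]²·[L]³ / ([XY₂]²·[G]²·[Z]) = 0.0037.
([X])²·(0.011)³ / ((6.6e-4)²·(0.031)²·(0.071)) = 0.0037
[X]² = 8.26e-8 ⇒ [X] = 2.9e-4 M

[X] = 2.9e-4 M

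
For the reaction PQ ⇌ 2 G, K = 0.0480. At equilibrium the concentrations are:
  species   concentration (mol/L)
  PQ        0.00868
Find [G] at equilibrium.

At equilibrium, K = [G]² / [PQ] = 0.0480.
([G])² / (0.00868) = 0.0480
[G]² = 4.17×10⁻⁴ ⇒ [G] = 0.0204 mol/L

[G] = 0.0204 mol/L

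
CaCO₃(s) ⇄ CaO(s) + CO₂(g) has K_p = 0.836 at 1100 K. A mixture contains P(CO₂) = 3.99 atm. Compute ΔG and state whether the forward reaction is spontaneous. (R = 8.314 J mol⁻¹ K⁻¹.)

(CaCO₃, CaO are pure solids — omitted from Q_p.)
Q_p = P(CO₂) = 3.99
ΔG = RT ln(Q_p/K_p) = (8.314 J mol⁻¹ K⁻¹)(1100 K) × ln(3.99/0.836)
   = (9.145 kJ/mol)(1.563) = 14.3 kJ/mol
ΔG > 0, so the forward reaction is non-spontaneous (proceeds in reverse).

ΔG = 14.3 kJ/mol; the forward reaction is non-spontaneous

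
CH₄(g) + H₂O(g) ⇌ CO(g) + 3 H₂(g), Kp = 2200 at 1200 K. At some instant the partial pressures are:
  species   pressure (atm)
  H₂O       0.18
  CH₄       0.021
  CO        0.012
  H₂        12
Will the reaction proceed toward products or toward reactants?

Qp = P(CO)·P(H₂)³ / (P(CH₄)·P(H₂O)) = (0.012)·(12)³ / ((0.021)·(0.18)) = 5500
Qp = 5500 > Kp = 2200, so the reverse reaction proceeds.

toward reactants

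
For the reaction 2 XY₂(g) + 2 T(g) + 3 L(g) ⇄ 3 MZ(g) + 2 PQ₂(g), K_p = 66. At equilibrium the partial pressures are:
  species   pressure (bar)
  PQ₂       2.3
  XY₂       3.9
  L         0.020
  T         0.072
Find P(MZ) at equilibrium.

At equilibrium, K_p = P(MZ)³·P(PQ₂)² / (P(XY₂)²·P(T)²·P(L)³) = 66.
(P(MZ))³·(2.3)² / ((3.9)²·(0.072)²·(0.020)³) = 66
P(MZ)³ = 7.87×10⁻⁶ ⇒ P(MZ) = 0.020 bar

P(MZ) = 0.020 bar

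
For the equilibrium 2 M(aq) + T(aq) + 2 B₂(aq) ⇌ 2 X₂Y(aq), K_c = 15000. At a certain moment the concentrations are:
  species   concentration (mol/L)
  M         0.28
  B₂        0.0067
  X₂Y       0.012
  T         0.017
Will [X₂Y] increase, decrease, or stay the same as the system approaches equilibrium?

increase

Q_c = [X₂Y]² / ([M]²·[T]·[B₂]²) = (0.012)² / ((0.28)²·(0.017)·(0.0067)²) = 2400
Q_c = 2400 < K_c = 15000: net forward reaction.
X₂Y is a product, so it increases.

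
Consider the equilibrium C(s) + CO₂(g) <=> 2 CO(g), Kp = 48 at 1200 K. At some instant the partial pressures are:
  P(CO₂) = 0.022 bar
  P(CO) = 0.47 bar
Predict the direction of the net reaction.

in the forward direction

(C is a pure solid — omitted from Qp.)
Qp = P(CO)² / P(CO₂) = (0.47)² / (0.022) = 10
Qp = 10 < Kp = 48, so the forward reaction proceeds.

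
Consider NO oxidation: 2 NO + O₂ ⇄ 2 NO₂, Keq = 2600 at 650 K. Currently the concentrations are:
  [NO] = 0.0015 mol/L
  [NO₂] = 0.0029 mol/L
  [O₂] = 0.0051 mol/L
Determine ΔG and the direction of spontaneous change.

ΔG = -6.84 kJ/mol; the forward reaction is spontaneous

Q = [NO₂]² / ([NO]²·[O₂]) = (0.0029)² / ((0.0015)²·(0.0051)) = 733
ΔG = RT ln(Q/Keq) = (8.314 J mol⁻¹ K⁻¹)(650 K) × ln(733/2600)
   = (5.404 kJ/mol)(-1.266) = -6.84 kJ/mol
ΔG < 0, so the forward reaction is spontaneous (proceeds forward).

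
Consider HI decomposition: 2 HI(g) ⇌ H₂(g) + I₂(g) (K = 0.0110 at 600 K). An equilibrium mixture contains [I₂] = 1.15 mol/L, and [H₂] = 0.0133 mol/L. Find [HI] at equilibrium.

At equilibrium, K = [H₂]·[I₂] / [HI]² = 0.0110.
(0.0133)·(1.15) / ([HI])² = 0.0110
[HI]² = 1.39 ⇒ [HI] = 1.18 mol/L

[HI] = 1.18 mol/L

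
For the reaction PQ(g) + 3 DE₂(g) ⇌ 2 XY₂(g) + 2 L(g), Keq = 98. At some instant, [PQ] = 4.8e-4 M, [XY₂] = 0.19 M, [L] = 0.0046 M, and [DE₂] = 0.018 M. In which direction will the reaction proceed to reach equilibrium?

reverse (toward reactants)

Q = [XY₂]²·[L]² / ([PQ]·[DE₂]³) = (0.19)²·(0.0046)² / ((4.8e-4)·(0.018)³) = 270
Q = 270 > Keq = 98, so the reverse reaction proceeds.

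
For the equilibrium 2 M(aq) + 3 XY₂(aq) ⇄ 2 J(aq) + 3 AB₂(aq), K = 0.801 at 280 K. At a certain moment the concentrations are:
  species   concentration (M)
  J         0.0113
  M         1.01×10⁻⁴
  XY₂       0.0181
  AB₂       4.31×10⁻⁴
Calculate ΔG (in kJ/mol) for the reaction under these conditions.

ΔG = -3.62 kJ/mol

Q = [J]²·[AB₂]³ / ([M]²·[XY₂]³) = (0.0113)²·(4.31×10⁻⁴)³ / ((1.01×10⁻⁴)²·(0.0181)³) = 0.169
ΔG = RT ln(Q/K) = (8.314 J mol⁻¹ K⁻¹)(280 K) × ln(0.169/0.801)
   = (2.328 kJ/mol)(-1.556) = -3.62 kJ/mol
ΔG < 0, so the forward reaction is spontaneous (proceeds forward).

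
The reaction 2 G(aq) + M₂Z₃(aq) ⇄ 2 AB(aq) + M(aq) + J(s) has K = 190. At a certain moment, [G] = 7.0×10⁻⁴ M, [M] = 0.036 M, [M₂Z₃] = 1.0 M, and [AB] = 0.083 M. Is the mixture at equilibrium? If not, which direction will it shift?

(J is a pure solid — omitted from Q.)
Q = [AB]²·[M] / ([G]²·[M₂Z₃]) = (0.083)²·(0.036) / ((7.0×10⁻⁴)²·(1.0)) = 510
Q = 510 > K = 190: net reverse reaction.

no; Q > K, reaction proceeds in reverse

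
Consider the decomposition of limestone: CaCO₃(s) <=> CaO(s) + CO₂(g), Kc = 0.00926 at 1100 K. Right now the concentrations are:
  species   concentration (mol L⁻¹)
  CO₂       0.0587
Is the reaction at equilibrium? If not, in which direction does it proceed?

toward reactants

(CaCO₃, CaO are pure solids — omitted from Qc.)
Qc = [CO₂] = 0.0587
Qc = 0.0587 > Kc = 0.00926, so the reverse reaction proceeds.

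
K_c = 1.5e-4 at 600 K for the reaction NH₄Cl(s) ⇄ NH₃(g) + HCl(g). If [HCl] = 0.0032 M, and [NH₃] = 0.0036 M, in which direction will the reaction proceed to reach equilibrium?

(NH₄Cl is a pure solid — omitted from Q_c.)
Q_c = [NH₃]·[HCl] = (0.0036)·(0.0032) = 1.2e-5
Q_c = 1.2e-5 < K_c = 1.5e-4, so the forward reaction proceeds.

toward products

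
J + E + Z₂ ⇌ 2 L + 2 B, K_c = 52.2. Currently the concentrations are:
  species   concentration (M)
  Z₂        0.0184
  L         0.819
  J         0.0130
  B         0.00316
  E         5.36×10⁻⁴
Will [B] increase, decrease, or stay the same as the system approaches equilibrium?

stay the same

Q_c = [L]²·[B]² / ([J]·[E]·[Z₂]) = (0.819)²·(0.00316)² / ((0.0130)·(5.36×10⁻⁴)·(0.0184)) = 52.2
Q_c = 52.2 = K_c; the system is at equilibrium.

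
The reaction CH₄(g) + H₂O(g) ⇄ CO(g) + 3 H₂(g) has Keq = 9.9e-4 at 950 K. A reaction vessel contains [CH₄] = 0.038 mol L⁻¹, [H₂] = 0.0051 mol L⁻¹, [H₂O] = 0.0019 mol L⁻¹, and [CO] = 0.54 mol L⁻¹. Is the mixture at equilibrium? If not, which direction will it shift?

Q = [CO]·[H₂]³ / ([CH₄]·[H₂O]) = (0.54)·(0.0051)³ / ((0.038)·(0.0019)) = 9.9e-4
Q = 9.9e-4 = Keq; the system is at equilibrium.

yes, at equilibrium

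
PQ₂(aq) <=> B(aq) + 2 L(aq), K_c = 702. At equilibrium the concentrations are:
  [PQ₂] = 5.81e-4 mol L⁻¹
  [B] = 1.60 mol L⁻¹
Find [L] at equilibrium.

At equilibrium, K_c = [B]·[L]² / [PQ₂] = 702.
(1.60)·([L])² / (5.81e-4) = 702
[L]² = 0.255 ⇒ [L] = 0.505 mol L⁻¹

[L] = 0.505 mol L⁻¹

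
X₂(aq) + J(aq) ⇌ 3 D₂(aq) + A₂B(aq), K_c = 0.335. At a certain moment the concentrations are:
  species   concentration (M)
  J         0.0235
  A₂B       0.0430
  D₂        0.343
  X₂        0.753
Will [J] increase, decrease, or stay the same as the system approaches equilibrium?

Q_c = [D₂]³·[A₂B] / ([X₂]·[J]) = (0.343)³·(0.0430) / ((0.753)·(0.0235)) = 0.0981
Q_c = 0.0981 < K_c = 0.335: net forward reaction.
J is a reactant, so it decreases.

decrease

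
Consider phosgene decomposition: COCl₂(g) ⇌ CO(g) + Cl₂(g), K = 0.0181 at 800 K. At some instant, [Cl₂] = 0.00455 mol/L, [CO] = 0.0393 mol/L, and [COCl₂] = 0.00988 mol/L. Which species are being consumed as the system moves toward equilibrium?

none (at equilibrium)

Q = [CO]·[Cl₂] / [COCl₂] = (0.0393)·(0.00455) / (0.00988) = 0.0181
Q = 0.0181 = K; the system is at equilibrium.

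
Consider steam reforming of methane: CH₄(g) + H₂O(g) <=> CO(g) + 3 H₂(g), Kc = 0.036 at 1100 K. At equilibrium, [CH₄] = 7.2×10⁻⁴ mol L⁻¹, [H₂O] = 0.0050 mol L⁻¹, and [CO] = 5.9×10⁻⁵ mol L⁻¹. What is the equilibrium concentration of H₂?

[H₂] = 0.13 mol L⁻¹

At equilibrium, Kc = [CO]·[H₂]³ / ([CH₄]·[H₂O]) = 0.036.
(5.9×10⁻⁵)·([H₂])³ / ((7.2×10⁻⁴)·(0.0050)) = 0.036
[H₂]³ = 0.00220 ⇒ [H₂] = 0.13 mol L⁻¹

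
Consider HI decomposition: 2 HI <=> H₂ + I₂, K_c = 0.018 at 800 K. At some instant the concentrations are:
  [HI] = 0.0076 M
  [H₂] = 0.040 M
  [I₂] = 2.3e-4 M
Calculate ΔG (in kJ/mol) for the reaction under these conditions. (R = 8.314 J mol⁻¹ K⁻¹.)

ΔG = 14.5 kJ/mol

Q_c = [H₂]·[I₂] / [HI]² = (0.040)·(2.3e-4) / (0.0076)² = 0.159
ΔG = RT ln(Q_c/K_c) = (8.314 J mol⁻¹ K⁻¹)(800 K) × ln(0.159/0.018)
   = (6.651 kJ/mol)(2.179) = 14.5 kJ/mol
ΔG > 0, so the forward reaction is non-spontaneous (proceeds in reverse).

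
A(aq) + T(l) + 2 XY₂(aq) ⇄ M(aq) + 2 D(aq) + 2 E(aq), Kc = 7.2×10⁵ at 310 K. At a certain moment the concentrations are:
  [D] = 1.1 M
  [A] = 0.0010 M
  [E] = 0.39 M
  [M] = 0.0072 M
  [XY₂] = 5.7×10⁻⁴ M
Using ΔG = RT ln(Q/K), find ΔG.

ΔG = 4.47 kJ/mol

(T is a pure liquid — omitted from Qc.)
Qc = [M]·[D]²·[E]² / ([A]·[XY₂]²) = (0.0072)·(1.1)²·(0.39)² / ((0.0010)·(5.7×10⁻⁴)²) = 4.08×10⁶
ΔG = RT ln(Qc/Kc) = (8.314 J mol⁻¹ K⁻¹)(310 K) × ln(4.08×10⁶/7.2×10⁵)
   = (2.577 kJ/mol)(1.735) = 4.47 kJ/mol
ΔG > 0, so the forward reaction is non-spontaneous (proceeds in reverse).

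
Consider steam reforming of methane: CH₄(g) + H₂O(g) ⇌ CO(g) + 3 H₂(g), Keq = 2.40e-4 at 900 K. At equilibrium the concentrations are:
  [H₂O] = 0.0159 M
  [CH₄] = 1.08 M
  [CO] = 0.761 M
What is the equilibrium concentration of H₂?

[H₂] = 0.0176 M

At equilibrium, Keq = [CO]·[H₂]³ / ([CH₄]·[H₂O]) = 2.40e-4.
(0.761)·([H₂])³ / ((1.08)·(0.0159)) = 2.40e-4
[H₂]³ = 5.42e-6 ⇒ [H₂] = 0.0176 M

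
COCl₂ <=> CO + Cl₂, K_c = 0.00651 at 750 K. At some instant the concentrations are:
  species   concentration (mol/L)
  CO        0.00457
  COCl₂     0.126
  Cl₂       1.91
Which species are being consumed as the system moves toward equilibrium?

Q_c = [CO]·[Cl₂] / [COCl₂] = (0.00457)·(1.91) / (0.126) = 0.0693
Q_c = 0.0693 > K_c = 0.00651: net reverse reaction.

CO, Cl₂ (products)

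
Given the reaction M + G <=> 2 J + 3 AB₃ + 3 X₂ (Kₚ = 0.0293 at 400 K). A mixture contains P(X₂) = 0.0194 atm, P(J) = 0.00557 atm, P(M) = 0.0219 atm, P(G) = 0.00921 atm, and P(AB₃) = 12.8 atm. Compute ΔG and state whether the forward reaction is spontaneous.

ΔG = -8.38 kJ/mol; the forward reaction is spontaneous

Qₚ = P(J)²·P(AB₃)³·P(X₂)³ / (P(M)·P(G)) = (0.00557)²·(12.8)³·(0.0194)³ / ((0.0219)·(0.00921)) = 0.00236
ΔG = RT ln(Qₚ/Kₚ) = (8.314 J mol⁻¹ K⁻¹)(400 K) × ln(0.00236/0.0293)
   = (3.326 kJ/mol)(-2.519) = -8.38 kJ/mol
ΔG < 0, so the forward reaction is spontaneous (proceeds forward).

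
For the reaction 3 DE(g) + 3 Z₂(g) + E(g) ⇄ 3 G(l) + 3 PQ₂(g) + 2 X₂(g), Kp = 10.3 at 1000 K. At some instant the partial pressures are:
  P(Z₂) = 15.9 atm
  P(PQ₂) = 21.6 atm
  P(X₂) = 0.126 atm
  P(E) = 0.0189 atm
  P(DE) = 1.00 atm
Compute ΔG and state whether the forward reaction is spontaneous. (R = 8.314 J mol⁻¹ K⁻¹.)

ΔG = -13.2 kJ/mol; the forward reaction is spontaneous

(G is a pure liquid — omitted from Qp.)
Qp = P(PQ₂)³·P(X₂)² / (P(DE)³·P(Z₂)³·P(E)) = (21.6)³·(0.126)² / ((1.00)³·(15.9)³·(0.0189)) = 2.11
ΔG = RT ln(Qp/Kp) = (8.314 J mol⁻¹ K⁻¹)(1000 K) × ln(2.11/10.3)
   = (8.314 kJ/mol)(-1.585) = -13.2 kJ/mol
ΔG < 0, so the forward reaction is spontaneous (proceeds forward).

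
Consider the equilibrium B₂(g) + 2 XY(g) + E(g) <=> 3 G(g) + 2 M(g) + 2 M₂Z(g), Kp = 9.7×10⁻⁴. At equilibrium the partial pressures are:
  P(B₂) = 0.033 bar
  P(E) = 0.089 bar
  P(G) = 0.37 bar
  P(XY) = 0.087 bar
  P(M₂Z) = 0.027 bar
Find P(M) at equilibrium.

P(M) = 0.024 bar

At equilibrium, Kp = P(G)³·P(M)²·P(M₂Z)² / (P(B₂)·P(XY)²·P(E)) = 9.7×10⁻⁴.
(0.37)³·(P(M))²·(0.027)² / ((0.033)·(0.087)²·(0.089)) = 9.7×10⁻⁴
P(M)² = 5.84×10⁻⁴ ⇒ P(M) = 0.024 bar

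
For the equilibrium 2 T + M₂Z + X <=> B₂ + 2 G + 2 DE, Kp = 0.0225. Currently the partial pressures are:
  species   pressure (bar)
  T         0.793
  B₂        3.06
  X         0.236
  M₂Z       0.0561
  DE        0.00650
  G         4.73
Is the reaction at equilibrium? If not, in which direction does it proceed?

Qp = P(B₂)·P(G)²·P(DE)² / (P(T)²·P(M₂Z)·P(X)) = (3.06)·(4.73)²·(0.00650)² / ((0.793)²·(0.0561)·(0.236)) = 0.347
Qp = 0.347 > Kp = 0.0225, so the reverse reaction proceeds.

to the left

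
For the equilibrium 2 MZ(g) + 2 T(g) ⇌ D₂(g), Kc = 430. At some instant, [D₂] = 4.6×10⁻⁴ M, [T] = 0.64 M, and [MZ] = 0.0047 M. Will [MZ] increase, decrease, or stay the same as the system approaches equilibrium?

Qc = [D₂] / ([MZ]²·[T]²) = (4.6×10⁻⁴) / ((0.0047)²·(0.64)²) = 51
Qc = 51 < Kc = 430: net forward reaction.
MZ is a reactant, so it decreases.

decrease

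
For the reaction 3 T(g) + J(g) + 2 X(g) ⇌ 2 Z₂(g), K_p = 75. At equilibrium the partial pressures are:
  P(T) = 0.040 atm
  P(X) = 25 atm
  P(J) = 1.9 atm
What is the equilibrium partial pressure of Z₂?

P(Z₂) = 2.4 atm

At equilibrium, K_p = P(Z₂)² / (P(T)³·P(J)·P(X)²) = 75.
(P(Z₂))² / ((0.040)³·(1.9)·(25)²) = 75
P(Z₂)² = 5.70 ⇒ P(Z₂) = 2.4 atm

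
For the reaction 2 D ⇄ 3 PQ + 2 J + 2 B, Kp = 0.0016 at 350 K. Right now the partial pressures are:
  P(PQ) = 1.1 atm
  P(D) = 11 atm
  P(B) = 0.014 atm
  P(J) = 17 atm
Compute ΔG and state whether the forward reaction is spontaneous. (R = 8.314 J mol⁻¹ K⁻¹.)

Qp = P(PQ)³·P(J)²·P(B)² / P(D)² = (1.1)³·(17)²·(0.014)² / (11)² = 6.23×10⁻⁴
ΔG = RT ln(Qp/Kp) = (8.314 J mol⁻¹ K⁻¹)(350 K) × ln(6.23×10⁻⁴/0.0016)
   = (2.910 kJ/mol)(-0.9432) = -2.74 kJ/mol
ΔG < 0, so the forward reaction is spontaneous (proceeds forward).

ΔG = -2.74 kJ/mol; the forward reaction is spontaneous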